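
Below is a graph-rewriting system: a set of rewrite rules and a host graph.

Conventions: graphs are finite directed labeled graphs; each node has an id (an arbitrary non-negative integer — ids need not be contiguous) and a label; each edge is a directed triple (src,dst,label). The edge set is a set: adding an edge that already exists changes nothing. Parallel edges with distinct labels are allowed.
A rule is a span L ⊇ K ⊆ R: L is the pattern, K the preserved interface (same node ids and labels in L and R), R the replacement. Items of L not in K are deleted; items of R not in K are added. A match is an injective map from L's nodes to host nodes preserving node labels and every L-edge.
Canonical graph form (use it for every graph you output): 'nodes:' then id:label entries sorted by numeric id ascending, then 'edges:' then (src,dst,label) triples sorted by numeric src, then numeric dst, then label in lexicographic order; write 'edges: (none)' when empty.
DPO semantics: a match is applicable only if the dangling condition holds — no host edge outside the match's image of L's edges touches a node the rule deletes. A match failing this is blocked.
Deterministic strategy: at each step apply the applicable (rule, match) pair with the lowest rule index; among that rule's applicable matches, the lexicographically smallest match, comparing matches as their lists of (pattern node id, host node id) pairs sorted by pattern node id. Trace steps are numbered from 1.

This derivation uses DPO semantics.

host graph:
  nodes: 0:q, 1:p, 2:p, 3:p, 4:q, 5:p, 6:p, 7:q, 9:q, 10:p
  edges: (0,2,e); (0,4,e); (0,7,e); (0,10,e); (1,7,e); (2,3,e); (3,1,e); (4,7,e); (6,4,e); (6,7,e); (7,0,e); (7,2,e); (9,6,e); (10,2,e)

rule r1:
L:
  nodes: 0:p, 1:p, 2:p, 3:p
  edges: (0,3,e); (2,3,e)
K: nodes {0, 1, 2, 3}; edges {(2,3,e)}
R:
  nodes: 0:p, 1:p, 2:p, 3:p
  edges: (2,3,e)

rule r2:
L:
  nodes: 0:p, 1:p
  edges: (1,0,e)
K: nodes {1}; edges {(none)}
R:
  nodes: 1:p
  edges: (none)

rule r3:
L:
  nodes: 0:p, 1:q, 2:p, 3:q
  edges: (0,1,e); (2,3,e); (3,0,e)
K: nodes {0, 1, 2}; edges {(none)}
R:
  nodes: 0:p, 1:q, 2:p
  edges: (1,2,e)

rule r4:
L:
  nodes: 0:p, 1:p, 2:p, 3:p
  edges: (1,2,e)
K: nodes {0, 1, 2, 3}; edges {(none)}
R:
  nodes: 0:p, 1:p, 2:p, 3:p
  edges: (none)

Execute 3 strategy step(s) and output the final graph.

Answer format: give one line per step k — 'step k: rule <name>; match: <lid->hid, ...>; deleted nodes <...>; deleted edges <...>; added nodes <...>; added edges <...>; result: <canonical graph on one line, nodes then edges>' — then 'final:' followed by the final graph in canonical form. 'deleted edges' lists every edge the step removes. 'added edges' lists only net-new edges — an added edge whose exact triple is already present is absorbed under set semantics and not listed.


step 1: rule r4; match: 0->1, 1->2, 2->3, 3->5; deleted nodes (none); deleted edges (2,3,e); added nodes (none); added edges (none); result: nodes: 0:q, 1:p, 2:p, 3:p, 4:q, 5:p, 6:p, 7:q, 9:q, 10:p edges: (0,2,e); (0,4,e); (0,7,e); (0,10,e); (1,7,e); (3,1,e); (4,7,e); (6,4,e); (6,7,e); (7,0,e); (7,2,e); (9,6,e); (10,2,e)
step 2: rule r4; match: 0->1, 1->10, 2->2, 3->3; deleted nodes (none); deleted edges (10,2,e); added nodes (none); added edges (none); result: nodes: 0:q, 1:p, 2:p, 3:p, 4:q, 5:p, 6:p, 7:q, 9:q, 10:p edges: (0,2,e); (0,4,e); (0,7,e); (0,10,e); (1,7,e); (3,1,e); (4,7,e); (6,4,e); (6,7,e); (7,0,e); (7,2,e); (9,6,e)
step 3: rule r4; match: 0->2, 1->3, 2->1, 3->5; deleted nodes (none); deleted edges (3,1,e); added nodes (none); added edges (none); result: nodes: 0:q, 1:p, 2:p, 3:p, 4:q, 5:p, 6:p, 7:q, 9:q, 10:p edges: (0,2,e); (0,4,e); (0,7,e); (0,10,e); (1,7,e); (4,7,e); (6,4,e); (6,7,e); (7,0,e); (7,2,e); (9,6,e)
final:
nodes: 0:q, 1:p, 2:p, 3:p, 4:q, 5:p, 6:p, 7:q, 9:q, 10:p
edges: (0,2,e); (0,4,e); (0,7,e); (0,10,e); (1,7,e); (4,7,e); (6,4,e); (6,7,e); (7,0,e); (7,2,e); (9,6,e)


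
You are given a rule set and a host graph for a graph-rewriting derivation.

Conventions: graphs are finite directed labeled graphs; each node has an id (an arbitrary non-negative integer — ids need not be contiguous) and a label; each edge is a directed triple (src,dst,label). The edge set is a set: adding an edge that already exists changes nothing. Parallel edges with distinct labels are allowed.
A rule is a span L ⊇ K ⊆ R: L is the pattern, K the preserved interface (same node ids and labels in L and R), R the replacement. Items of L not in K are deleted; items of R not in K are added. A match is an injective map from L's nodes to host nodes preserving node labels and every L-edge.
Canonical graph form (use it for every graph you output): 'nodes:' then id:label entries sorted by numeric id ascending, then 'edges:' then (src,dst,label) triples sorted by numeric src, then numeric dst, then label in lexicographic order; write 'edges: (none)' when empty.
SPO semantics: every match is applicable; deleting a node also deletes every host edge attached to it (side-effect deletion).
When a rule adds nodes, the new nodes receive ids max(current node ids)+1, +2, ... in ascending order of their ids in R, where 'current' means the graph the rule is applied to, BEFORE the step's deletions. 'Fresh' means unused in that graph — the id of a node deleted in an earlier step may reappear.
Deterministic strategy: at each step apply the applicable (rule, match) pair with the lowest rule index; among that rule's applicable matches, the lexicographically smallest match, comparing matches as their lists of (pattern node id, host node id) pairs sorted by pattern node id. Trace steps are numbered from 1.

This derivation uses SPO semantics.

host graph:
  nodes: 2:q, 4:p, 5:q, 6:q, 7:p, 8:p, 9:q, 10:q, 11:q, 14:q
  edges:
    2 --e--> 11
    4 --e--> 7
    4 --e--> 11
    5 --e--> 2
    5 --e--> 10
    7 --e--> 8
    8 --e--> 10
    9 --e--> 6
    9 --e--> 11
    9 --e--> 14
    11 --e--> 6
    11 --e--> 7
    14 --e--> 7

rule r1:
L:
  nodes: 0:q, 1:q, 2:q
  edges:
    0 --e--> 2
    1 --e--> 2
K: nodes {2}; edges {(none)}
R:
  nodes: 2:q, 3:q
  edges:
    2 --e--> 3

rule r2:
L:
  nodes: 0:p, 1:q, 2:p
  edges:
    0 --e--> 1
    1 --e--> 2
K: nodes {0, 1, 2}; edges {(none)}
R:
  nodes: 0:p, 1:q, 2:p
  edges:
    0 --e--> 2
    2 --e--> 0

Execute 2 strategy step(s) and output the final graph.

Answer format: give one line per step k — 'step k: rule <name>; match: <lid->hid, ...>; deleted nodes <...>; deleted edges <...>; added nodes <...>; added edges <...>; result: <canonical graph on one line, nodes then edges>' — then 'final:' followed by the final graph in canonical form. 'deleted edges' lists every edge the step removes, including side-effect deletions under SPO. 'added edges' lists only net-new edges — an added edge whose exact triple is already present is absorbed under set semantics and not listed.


step 1: rule r1; match: 0->2, 1->9, 2->11; deleted nodes 2, 9; deleted edges (2,11,e); (5,2,e); (9,6,e); (9,11,e); (9,14,e); added nodes 15; added edges (11,15,e); result: nodes: 4:p, 5:q, 6:q, 7:p, 8:p, 10:q, 11:q, 14:q, 15:q edges: (4,7,e); (4,11,e); (5,10,e); (7,8,e); (8,10,e); (11,6,e); (11,7,e); (11,15,e); (14,7,e)
step 2: rule r2; match: 0->4, 1->11, 2->7; deleted nodes (none); deleted edges (4,11,e); (11,7,e); added nodes (none); added edges (7,4,e); result: nodes: 4:p, 5:q, 6:q, 7:p, 8:p, 10:q, 11:q, 14:q, 15:q edges: (4,7,e); (5,10,e); (7,4,e); (7,8,e); (8,10,e); (11,6,e); (11,15,e); (14,7,e)
final:
nodes: 4:p, 5:q, 6:q, 7:p, 8:p, 10:q, 11:q, 14:q, 15:q
edges: (4,7,e); (5,10,e); (7,4,e); (7,8,e); (8,10,e); (11,6,e); (11,15,e); (14,7,e)


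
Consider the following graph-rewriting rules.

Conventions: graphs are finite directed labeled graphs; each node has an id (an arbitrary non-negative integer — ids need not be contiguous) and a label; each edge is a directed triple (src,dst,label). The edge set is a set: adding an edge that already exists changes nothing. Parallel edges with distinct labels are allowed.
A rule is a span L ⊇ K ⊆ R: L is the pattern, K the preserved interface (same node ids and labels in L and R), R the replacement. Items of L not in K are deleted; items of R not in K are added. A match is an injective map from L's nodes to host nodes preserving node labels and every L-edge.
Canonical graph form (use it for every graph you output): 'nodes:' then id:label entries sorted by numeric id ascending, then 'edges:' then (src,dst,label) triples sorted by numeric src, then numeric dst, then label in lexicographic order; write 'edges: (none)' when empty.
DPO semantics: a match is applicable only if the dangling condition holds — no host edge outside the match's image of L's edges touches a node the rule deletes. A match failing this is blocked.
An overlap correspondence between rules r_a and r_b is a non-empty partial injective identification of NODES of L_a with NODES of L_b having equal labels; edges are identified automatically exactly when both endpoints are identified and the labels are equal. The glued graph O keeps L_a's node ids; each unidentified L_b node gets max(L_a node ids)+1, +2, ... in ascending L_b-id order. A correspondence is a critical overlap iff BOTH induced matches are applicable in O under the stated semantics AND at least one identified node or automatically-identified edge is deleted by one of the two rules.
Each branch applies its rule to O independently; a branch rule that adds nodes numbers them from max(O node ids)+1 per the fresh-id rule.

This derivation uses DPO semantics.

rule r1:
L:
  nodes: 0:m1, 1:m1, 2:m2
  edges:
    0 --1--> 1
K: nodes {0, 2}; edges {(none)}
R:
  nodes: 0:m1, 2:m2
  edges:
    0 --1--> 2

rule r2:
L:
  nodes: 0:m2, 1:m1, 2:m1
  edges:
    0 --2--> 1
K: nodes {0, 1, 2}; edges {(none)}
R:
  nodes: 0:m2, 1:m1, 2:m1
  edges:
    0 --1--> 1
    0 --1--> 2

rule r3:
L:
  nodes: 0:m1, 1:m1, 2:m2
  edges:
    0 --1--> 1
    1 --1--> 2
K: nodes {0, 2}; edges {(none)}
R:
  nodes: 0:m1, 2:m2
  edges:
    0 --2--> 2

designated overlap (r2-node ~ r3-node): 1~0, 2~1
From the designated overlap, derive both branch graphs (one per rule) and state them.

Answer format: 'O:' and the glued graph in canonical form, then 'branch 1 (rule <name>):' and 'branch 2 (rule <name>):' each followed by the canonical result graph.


O:
nodes: 0:m2, 1:m1, 2:m1, 3:m2
edges: (0,1,2); (1,2,1); (2,3,1)
branch 1 (rule r2):
nodes: 0:m2, 1:m1, 2:m1, 3:m2
edges: (0,1,1); (0,2,1); (1,2,1); (2,3,1)
branch 2 (rule r3):
nodes: 0:m2, 1:m1, 3:m2
edges: (0,1,2); (1,3,2)


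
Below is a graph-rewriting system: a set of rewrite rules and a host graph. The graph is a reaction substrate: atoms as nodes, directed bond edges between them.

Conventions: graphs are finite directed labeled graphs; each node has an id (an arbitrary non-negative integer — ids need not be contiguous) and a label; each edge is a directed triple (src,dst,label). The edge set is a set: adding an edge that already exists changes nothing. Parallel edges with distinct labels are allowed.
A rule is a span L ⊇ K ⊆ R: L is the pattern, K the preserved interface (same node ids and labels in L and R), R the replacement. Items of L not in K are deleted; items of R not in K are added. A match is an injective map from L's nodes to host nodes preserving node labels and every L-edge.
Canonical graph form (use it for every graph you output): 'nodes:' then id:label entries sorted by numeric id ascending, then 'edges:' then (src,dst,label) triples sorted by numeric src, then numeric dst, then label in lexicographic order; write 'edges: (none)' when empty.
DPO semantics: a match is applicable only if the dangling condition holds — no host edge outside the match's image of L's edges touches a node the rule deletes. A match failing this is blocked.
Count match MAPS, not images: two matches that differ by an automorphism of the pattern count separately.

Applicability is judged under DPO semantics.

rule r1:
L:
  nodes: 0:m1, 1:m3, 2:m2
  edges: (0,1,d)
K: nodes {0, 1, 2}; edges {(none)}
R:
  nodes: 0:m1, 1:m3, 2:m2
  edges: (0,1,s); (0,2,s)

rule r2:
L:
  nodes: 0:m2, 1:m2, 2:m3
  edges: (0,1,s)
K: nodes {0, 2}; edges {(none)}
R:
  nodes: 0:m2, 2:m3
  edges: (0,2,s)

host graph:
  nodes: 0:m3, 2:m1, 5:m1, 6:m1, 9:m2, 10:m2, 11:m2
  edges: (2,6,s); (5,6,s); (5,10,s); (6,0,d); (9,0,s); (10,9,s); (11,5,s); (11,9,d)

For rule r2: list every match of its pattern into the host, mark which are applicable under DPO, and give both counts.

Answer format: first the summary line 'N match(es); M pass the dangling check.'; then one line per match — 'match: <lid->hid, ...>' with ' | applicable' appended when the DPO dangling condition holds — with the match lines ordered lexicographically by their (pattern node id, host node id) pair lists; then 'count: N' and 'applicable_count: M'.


1 match(es); 0 pass the dangling check.
match: 0->10, 1->9, 2->0
count: 1
applicable_count: 0


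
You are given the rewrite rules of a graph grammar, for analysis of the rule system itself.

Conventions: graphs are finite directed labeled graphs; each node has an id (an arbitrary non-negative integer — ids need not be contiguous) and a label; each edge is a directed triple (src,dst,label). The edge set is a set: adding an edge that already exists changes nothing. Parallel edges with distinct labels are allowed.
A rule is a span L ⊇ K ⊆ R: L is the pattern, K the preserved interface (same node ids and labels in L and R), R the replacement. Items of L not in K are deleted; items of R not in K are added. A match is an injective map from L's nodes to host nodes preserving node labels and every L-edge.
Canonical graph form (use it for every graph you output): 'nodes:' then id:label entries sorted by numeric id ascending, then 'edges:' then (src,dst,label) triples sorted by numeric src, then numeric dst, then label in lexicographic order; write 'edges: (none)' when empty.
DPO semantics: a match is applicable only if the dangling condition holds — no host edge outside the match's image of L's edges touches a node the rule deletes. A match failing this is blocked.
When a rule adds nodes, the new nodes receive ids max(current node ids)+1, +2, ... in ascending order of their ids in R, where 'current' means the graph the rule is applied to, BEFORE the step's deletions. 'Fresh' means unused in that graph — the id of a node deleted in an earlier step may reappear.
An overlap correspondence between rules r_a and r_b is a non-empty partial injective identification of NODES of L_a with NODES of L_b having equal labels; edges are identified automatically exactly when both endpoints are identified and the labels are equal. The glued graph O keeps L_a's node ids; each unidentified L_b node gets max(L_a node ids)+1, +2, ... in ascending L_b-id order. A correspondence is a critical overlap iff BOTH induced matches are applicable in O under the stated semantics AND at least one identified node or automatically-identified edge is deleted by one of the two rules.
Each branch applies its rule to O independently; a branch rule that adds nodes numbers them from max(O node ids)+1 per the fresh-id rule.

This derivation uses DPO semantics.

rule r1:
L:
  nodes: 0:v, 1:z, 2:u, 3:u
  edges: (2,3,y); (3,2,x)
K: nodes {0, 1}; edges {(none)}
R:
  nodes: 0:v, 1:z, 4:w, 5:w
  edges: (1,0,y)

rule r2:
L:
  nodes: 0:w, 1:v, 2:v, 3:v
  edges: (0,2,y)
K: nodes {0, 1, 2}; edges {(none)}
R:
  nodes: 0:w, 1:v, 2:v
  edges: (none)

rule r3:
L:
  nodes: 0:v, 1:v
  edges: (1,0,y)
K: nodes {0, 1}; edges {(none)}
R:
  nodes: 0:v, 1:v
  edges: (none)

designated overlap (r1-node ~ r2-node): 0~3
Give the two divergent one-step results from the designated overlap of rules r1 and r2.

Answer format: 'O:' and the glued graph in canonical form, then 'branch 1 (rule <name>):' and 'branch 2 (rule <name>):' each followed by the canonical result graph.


O:
nodes: 0:v, 1:z, 2:u, 3:u, 4:w, 5:v, 6:v
edges: (2,3,y); (3,2,x); (4,6,y)
branch 1 (rule r1):
nodes: 0:v, 1:z, 4:w, 5:v, 6:v, 7:w, 8:w
edges: (1,0,y); (4,6,y)
branch 2 (rule r2):
nodes: 1:z, 2:u, 3:u, 4:w, 5:v, 6:v
edges: (2,3,y); (3,2,x)


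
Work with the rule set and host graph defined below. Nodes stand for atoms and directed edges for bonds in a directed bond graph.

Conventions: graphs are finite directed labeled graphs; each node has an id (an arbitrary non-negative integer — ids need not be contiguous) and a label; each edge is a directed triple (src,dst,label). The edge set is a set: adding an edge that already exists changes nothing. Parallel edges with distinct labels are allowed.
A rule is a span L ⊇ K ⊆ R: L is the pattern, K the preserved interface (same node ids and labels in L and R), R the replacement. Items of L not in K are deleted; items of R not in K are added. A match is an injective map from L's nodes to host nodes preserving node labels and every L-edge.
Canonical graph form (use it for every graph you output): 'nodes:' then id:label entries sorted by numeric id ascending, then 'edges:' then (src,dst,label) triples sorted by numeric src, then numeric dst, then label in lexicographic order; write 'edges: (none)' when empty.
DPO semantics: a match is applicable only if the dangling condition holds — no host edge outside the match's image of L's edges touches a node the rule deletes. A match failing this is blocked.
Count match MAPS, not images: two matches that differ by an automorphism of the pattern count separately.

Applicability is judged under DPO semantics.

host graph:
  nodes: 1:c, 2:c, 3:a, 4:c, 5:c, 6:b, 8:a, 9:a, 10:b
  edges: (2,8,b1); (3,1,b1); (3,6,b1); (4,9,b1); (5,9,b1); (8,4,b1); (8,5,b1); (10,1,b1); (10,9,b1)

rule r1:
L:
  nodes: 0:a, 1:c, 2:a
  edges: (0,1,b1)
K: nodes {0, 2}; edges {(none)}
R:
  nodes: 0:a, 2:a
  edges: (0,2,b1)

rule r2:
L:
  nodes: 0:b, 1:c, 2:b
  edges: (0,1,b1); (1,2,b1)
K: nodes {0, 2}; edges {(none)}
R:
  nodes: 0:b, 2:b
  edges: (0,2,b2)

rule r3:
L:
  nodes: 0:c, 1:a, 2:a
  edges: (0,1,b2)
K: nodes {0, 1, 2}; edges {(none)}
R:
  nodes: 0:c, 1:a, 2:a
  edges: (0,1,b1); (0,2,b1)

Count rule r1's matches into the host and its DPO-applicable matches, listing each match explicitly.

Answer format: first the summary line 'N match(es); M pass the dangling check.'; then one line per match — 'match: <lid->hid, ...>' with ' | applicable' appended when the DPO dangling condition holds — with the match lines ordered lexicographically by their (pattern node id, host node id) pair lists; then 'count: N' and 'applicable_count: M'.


6 match(es); 0 pass the dangling check.
match: 0->3, 1->1, 2->8
match: 0->3, 1->1, 2->9
match: 0->8, 1->4, 2->3
match: 0->8, 1->4, 2->9
match: 0->8, 1->5, 2->3
match: 0->8, 1->5, 2->9
count: 6
applicable_count: 0


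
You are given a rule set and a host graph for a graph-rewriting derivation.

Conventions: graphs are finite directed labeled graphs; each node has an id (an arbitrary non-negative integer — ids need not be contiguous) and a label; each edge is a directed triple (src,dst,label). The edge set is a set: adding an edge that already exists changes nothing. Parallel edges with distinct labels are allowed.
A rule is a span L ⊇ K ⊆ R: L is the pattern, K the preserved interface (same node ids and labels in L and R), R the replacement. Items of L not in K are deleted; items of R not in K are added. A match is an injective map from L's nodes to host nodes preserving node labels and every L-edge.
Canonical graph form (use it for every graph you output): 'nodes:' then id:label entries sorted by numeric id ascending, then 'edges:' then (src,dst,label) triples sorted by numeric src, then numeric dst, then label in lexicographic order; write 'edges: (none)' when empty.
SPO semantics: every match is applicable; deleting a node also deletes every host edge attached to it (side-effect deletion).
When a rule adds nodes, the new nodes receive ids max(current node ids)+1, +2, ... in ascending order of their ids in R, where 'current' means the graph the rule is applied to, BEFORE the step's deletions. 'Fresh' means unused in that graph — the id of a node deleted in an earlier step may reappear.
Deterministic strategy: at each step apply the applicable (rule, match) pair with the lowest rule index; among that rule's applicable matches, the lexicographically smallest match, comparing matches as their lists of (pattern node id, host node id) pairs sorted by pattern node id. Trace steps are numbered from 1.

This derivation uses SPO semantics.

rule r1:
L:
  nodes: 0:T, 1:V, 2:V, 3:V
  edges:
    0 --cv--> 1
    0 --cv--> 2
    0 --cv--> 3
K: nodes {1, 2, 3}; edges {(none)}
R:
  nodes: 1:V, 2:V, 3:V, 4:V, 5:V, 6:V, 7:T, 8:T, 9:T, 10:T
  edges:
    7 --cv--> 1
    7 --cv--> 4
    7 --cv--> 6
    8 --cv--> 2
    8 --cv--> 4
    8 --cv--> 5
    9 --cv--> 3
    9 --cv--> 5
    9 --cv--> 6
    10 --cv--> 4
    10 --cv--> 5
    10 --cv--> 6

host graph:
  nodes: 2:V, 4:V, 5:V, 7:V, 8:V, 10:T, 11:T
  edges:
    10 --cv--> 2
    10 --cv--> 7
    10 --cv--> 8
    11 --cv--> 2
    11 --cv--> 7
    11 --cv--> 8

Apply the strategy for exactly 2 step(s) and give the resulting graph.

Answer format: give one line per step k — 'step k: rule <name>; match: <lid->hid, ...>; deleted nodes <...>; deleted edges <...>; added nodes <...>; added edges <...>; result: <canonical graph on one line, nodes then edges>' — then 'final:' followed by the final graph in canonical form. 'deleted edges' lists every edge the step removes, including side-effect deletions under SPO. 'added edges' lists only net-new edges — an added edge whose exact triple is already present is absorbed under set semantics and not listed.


step 1: rule r1; match: 0->10, 1->2, 2->7, 3->8; deleted nodes 10; deleted edges (10,2,cv); (10,7,cv); (10,8,cv); added nodes 12, 13, 14, 15, 16, 17, 18; added edges (15,2,cv); (15,12,cv); (15,14,cv); (16,7,cv); (16,12,cv); (16,13,cv); (17,8,cv); (17,13,cv); (17,14,cv); (18,12,cv); (18,13,cv); (18,14,cv); result: nodes: 2:V, 4:V, 5:V, 7:V, 8:V, 11:T, 12:V, 13:V, 14:V, 15:T, 16:T, 17:T, 18:T edges: (11,2,cv); (11,7,cv); (11,8,cv); (15,2,cv); (15,12,cv); (15,14,cv); (16,7,cv); (16,12,cv); (16,13,cv); (17,8,cv); (17,13,cv); (17,14,cv); (18,12,cv); (18,13,cv); (18,14,cv)
step 2: rule r1; match: 0->11, 1->2, 2->7, 3->8; deleted nodes 11; deleted edges (11,2,cv); (11,7,cv); (11,8,cv); added nodes 19, 20, 21, 22, 23, 24, 25; added edges (22,2,cv); (22,19,cv); (22,21,cv); (23,7,cv); (23,19,cv); (23,20,cv); (24,8,cv); (24,20,cv); (24,21,cv); (25,19,cv); (25,20,cv); (25,21,cv); result: nodes: 2:V, 4:V, 5:V, 7:V, 8:V, 12:V, 13:V, 14:V, 15:T, 16:T, 17:T, 18:T, 19:V, 20:V, 21:V, 22:T, 23:T, 24:T, 25:T edges: (15,2,cv); (15,12,cv); (15,14,cv); (16,7,cv); (16,12,cv); (16,13,cv); (17,8,cv); (17,13,cv); (17,14,cv); (18,12,cv); (18,13,cv); (18,14,cv); (22,2,cv); (22,19,cv); (22,21,cv); (23,7,cv); (23,19,cv); (23,20,cv); (24,8,cv); (24,20,cv); (24,21,cv); (25,19,cv); (25,20,cv); (25,21,cv)
final:
nodes: 2:V, 4:V, 5:V, 7:V, 8:V, 12:V, 13:V, 14:V, 15:T, 16:T, 17:T, 18:T, 19:V, 20:V, 21:V, 22:T, 23:T, 24:T, 25:T
edges: (15,2,cv); (15,12,cv); (15,14,cv); (16,7,cv); (16,12,cv); (16,13,cv); (17,8,cv); (17,13,cv); (17,14,cv); (18,12,cv); (18,13,cv); (18,14,cv); (22,2,cv); (22,19,cv); (22,21,cv); (23,7,cv); (23,19,cv); (23,20,cv); (24,8,cv); (24,20,cv); (24,21,cv); (25,19,cv); (25,20,cv); (25,21,cv)


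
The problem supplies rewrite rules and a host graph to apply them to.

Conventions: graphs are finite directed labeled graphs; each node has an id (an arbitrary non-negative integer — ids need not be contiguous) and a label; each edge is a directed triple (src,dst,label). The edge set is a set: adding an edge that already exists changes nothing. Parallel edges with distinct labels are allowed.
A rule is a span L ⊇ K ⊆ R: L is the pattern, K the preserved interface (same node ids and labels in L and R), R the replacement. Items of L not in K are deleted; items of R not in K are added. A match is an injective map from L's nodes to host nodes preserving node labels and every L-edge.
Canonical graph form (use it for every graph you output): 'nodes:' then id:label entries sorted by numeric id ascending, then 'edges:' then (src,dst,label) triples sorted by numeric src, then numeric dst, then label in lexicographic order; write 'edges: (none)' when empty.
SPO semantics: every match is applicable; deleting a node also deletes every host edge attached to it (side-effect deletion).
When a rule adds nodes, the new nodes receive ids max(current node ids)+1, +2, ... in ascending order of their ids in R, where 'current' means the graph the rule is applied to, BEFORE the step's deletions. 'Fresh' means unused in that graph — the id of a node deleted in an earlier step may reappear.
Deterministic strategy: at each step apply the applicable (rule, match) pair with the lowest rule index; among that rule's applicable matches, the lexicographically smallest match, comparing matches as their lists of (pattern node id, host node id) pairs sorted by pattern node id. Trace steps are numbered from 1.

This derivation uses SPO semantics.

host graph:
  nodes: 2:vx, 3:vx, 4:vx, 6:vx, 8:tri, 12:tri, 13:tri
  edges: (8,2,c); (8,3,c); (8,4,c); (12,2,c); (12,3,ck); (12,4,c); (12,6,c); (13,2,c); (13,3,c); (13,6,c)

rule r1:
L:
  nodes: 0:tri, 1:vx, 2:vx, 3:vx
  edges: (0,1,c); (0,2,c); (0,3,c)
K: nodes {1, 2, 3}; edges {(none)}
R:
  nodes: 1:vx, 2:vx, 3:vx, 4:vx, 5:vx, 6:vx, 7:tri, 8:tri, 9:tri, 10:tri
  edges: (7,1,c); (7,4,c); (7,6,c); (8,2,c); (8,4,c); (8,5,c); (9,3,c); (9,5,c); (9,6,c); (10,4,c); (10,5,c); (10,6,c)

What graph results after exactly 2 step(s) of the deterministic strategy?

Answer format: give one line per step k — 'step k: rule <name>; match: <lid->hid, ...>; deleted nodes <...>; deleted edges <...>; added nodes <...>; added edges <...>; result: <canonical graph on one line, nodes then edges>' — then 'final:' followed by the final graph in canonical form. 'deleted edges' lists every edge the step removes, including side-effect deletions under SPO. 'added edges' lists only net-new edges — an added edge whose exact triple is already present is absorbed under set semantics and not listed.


step 1: rule r1; match: 0->8, 1->2, 2->3, 3->4; deleted nodes 8; deleted edges (8,2,c); (8,3,c); (8,4,c); added nodes 14, 15, 16, 17, 18, 19, 20; added edges (17,2,c); (17,14,c); (17,16,c); (18,3,c); (18,14,c); (18,15,c); (19,4,c); (19,15,c); (19,16,c); (20,14,c); (20,15,c); (20,16,c); result: nodes: 2:vx, 3:vx, 4:vx, 6:vx, 12:tri, 13:tri, 14:vx, 15:vx, 16:vx, 17:tri, 18:tri, 19:tri, 20:tri edges: (12,2,c); (12,3,ck); (12,4,c); (12,6,c); (13,2,c); (13,3,c); (13,6,c); (17,2,c); (17,14,c); (17,16,c); (18,3,c); (18,14,c); (18,15,c); (19,4,c); (19,15,c); (19,16,c); (20,14,c); (20,15,c); (20,16,c)
step 2: rule r1; match: 0->12, 1->2, 2->4, 3->6; deleted nodes 12; deleted edges (12,2,c); (12,3,ck); (12,4,c); (12,6,c); added nodes 21, 22, 23, 24, 25, 26, 27; added edges (24,2,c); (24,21,c); (24,23,c); (25,4,c); (25,21,c); (25,22,c); (26,6,c); (26,22,c); (26,23,c); (27,21,c); (27,22,c); (27,23,c); result: nodes: 2:vx, 3:vx, 4:vx, 6:vx, 13:tri, 14:vx, 15:vx, 16:vx, 17:tri, 18:tri, 19:tri, 20:tri, 21:vx, 22:vx, 23:vx, 24:tri, 25:tri, 26:tri, 27:tri edges: (13,2,c); (13,3,c); (13,6,c); (17,2,c); (17,14,c); (17,16,c); (18,3,c); (18,14,c); (18,15,c); (19,4,c); (19,15,c); (19,16,c); (20,14,c); (20,15,c); (20,16,c); (24,2,c); (24,21,c); (24,23,c); (25,4,c); (25,21,c); (25,22,c); (26,6,c); (26,22,c); (26,23,c); (27,21,c); (27,22,c); (27,23,c)
final:
nodes: 2:vx, 3:vx, 4:vx, 6:vx, 13:tri, 14:vx, 15:vx, 16:vx, 17:tri, 18:tri, 19:tri, 20:tri, 21:vx, 22:vx, 23:vx, 24:tri, 25:tri, 26:tri, 27:tri
edges: (13,2,c); (13,3,c); (13,6,c); (17,2,c); (17,14,c); (17,16,c); (18,3,c); (18,14,c); (18,15,c); (19,4,c); (19,15,c); (19,16,c); (20,14,c); (20,15,c); (20,16,c); (24,2,c); (24,21,c); (24,23,c); (25,4,c); (25,21,c); (25,22,c); (26,6,c); (26,22,c); (26,23,c); (27,21,c); (27,22,c); (27,23,c)


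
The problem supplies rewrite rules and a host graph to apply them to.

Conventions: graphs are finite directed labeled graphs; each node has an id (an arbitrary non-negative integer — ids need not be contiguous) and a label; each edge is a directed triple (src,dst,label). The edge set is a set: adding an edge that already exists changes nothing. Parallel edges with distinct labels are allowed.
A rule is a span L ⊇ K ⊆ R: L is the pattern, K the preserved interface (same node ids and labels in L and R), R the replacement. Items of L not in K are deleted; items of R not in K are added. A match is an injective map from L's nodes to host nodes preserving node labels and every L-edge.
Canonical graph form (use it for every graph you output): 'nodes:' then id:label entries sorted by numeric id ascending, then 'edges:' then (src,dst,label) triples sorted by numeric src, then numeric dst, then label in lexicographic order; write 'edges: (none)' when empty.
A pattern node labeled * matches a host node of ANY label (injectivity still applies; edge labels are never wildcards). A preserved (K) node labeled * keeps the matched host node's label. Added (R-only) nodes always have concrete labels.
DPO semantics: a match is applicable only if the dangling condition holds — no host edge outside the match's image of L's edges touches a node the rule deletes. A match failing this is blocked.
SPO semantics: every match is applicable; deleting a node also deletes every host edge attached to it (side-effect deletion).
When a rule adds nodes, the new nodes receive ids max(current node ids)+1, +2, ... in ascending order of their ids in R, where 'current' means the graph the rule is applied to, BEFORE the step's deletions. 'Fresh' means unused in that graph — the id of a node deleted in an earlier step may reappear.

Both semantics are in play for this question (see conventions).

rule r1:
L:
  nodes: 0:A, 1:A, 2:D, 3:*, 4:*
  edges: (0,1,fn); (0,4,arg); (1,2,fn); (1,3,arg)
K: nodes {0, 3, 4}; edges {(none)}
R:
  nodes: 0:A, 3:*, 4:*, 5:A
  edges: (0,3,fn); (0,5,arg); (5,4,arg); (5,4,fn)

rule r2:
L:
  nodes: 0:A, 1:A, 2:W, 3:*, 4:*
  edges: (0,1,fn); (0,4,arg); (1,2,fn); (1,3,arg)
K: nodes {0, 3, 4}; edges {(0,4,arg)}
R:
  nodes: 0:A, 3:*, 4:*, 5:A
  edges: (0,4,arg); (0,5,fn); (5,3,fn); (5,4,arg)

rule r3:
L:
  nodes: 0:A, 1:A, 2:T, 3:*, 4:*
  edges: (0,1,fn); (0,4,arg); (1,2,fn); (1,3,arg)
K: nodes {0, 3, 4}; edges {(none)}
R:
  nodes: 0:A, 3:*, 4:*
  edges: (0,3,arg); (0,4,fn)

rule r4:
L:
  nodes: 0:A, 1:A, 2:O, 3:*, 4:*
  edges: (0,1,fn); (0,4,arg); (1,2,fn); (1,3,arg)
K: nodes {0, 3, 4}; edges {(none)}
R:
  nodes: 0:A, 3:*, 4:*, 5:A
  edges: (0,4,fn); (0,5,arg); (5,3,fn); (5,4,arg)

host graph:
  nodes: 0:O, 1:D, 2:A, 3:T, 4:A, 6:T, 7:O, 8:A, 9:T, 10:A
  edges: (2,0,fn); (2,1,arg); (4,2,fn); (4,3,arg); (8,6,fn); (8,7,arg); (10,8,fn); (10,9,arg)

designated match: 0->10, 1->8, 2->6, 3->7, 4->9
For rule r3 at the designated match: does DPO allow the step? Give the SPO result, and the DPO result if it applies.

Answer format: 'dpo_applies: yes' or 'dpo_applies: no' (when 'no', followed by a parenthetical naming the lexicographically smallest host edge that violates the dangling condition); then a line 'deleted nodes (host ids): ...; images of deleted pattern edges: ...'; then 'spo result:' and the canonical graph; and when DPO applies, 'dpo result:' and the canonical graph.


dpo_applies: yes
deleted nodes (host ids): 6, 8; images of deleted pattern edges: (8,6,fn); (8,7,arg); (10,8,fn); (10,9,arg)
spo result:
nodes: 0:O, 1:D, 2:A, 3:T, 4:A, 7:O, 9:T, 10:A
edges: (2,0,fn); (2,1,arg); (4,2,fn); (4,3,arg); (10,7,arg); (10,9,fn)
dpo result:
nodes: 0:O, 1:D, 2:A, 3:T, 4:A, 7:O, 9:T, 10:A
edges: (2,0,fn); (2,1,arg); (4,2,fn); (4,3,arg); (10,7,arg); (10,9,fn)


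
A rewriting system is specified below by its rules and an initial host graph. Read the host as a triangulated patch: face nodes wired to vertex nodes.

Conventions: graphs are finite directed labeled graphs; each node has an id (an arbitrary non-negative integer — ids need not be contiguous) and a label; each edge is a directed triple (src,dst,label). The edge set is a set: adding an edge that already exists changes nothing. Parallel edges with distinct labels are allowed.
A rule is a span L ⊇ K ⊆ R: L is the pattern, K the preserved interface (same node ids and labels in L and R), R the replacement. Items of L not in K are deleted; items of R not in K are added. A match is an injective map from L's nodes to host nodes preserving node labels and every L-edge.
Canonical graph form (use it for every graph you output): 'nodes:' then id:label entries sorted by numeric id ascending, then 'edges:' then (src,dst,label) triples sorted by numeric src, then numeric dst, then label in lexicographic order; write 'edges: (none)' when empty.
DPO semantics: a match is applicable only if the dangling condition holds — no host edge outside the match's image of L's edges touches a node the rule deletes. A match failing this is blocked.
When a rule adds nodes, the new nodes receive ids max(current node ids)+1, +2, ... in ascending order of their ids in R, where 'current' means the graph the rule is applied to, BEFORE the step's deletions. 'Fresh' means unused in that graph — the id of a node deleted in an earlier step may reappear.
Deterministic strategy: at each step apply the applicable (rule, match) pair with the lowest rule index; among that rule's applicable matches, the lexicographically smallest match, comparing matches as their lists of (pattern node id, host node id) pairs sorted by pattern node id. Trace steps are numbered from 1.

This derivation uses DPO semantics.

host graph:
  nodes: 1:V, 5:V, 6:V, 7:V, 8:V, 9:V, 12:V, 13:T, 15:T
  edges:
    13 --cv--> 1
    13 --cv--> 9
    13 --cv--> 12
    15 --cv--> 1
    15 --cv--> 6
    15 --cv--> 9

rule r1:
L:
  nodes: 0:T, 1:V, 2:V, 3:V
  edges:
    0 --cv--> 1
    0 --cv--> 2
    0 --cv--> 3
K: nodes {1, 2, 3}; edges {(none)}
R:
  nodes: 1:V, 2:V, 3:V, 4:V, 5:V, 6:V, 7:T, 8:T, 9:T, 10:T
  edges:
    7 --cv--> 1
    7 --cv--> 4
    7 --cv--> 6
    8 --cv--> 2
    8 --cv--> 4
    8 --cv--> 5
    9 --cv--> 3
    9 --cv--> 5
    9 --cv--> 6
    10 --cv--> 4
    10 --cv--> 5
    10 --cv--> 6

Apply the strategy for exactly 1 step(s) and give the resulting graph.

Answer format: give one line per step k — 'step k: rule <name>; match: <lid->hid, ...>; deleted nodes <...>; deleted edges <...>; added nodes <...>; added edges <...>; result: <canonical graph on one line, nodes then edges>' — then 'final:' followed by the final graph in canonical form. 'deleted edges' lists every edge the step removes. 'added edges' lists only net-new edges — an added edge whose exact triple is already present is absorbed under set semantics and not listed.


step 1: rule r1; match: 0->13, 1->1, 2->9, 3->12; deleted nodes 13; deleted edges (13,1,cv); (13,9,cv); (13,12,cv); added nodes 16, 17, 18, 19, 20, 21, 22; added edges (19,1,cv); (19,16,cv); (19,18,cv); (20,9,cv); (20,16,cv); (20,17,cv); (21,12,cv); (21,17,cv); (21,18,cv); (22,16,cv); (22,17,cv); (22,18,cv); result: nodes: 1:V, 5:V, 6:V, 7:V, 8:V, 9:V, 12:V, 15:T, 16:V, 17:V, 18:V, 19:T, 20:T, 21:T, 22:T edges: (15,1,cv); (15,6,cv); (15,9,cv); (19,1,cv); (19,16,cv); (19,18,cv); (20,9,cv); (20,16,cv); (20,17,cv); (21,12,cv); (21,17,cv); (21,18,cv); (22,16,cv); (22,17,cv); (22,18,cv)
final:
nodes: 1:V, 5:V, 6:V, 7:V, 8:V, 9:V, 12:V, 15:T, 16:V, 17:V, 18:V, 19:T, 20:T, 21:T, 22:T
edges: (15,1,cv); (15,6,cv); (15,9,cv); (19,1,cv); (19,16,cv); (19,18,cv); (20,9,cv); (20,16,cv); (20,17,cv); (21,12,cv); (21,17,cv); (21,18,cv); (22,16,cv); (22,17,cv); (22,18,cv)


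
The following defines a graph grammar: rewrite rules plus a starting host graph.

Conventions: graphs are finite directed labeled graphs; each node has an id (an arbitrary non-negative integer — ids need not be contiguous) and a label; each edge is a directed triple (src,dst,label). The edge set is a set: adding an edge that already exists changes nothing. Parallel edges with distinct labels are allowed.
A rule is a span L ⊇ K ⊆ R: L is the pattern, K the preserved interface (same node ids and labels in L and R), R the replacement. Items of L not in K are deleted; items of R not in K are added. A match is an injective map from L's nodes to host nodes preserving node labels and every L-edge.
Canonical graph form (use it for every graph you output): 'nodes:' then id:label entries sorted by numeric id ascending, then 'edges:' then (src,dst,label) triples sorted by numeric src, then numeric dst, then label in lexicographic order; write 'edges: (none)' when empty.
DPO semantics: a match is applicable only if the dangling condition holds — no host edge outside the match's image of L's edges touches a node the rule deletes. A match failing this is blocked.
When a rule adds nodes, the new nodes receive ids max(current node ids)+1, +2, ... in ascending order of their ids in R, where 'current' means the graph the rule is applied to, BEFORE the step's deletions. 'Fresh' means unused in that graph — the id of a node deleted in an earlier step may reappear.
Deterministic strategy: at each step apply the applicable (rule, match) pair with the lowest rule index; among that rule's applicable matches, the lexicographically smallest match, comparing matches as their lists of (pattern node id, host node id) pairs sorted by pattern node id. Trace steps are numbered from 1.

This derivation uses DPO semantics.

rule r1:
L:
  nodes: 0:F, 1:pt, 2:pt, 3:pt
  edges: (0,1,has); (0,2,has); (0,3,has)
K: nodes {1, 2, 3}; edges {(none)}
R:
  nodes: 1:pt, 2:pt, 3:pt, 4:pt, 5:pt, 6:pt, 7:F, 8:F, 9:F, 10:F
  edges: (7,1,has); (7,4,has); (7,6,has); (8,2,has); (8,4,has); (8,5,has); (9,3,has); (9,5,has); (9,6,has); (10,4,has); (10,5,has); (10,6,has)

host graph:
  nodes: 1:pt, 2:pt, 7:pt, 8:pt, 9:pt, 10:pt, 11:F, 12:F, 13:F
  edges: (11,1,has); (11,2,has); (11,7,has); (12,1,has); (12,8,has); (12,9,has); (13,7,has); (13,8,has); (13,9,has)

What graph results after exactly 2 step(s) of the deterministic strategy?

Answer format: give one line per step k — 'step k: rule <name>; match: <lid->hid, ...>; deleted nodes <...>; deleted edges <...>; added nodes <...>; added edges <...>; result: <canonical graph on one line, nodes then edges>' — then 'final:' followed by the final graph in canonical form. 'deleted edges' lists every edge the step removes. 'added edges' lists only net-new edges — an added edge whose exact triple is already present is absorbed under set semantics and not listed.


step 1: rule r1; match: 0->11, 1->1, 2->2, 3->7; deleted nodes 11; deleted edges (11,1,has); (11,2,has); (11,7,has); added nodes 14, 15, 16, 17, 18, 19, 20; added edges (17,1,has); (17,14,has); (17,16,has); (18,2,has); (18,14,has); (18,15,has); (19,7,has); (19,15,has); (19,16,has); (20,14,has); (20,15,has); (20,16,has); result: nodes: 1:pt, 2:pt, 7:pt, 8:pt, 9:pt, 10:pt, 12:F, 13:F, 14:pt, 15:pt, 16:pt, 17:F, 18:F, 19:F, 20:F edges: (12,1,has); (12,8,has); (12,9,has); (13,7,has); (13,8,has); (13,9,has); (17,1,has); (17,14,has); (17,16,has); (18,2,has); (18,14,has); (18,15,has); (19,7,has); (19,15,has); (19,16,has); (20,14,has); (20,15,has); (20,16,has)
step 2: rule r1; match: 0->12, 1->1, 2->8, 3->9; deleted nodes 12; deleted edges (12,1,has); (12,8,has); (12,9,has); added nodes 21, 22, 23, 24, 25, 26, 27; added edges (24,1,has); (24,21,has); (24,23,has); (25,8,has); (25,21,has); (25,22,has); (26,9,has); (26,22,has); (26,23,has); (27,21,has); (27,22,has); (27,23,has); result: nodes: 1:pt, 2:pt, 7:pt, 8:pt, 9:pt, 10:pt, 13:F, 14:pt, 15:pt, 16:pt, 17:F, 18:F, 19:F, 20:F, 21:pt, 22:pt, 23:pt, 24:F, 25:F, 26:F, 27:F edges: (13,7,has); (13,8,has); (13,9,has); (17,1,has); (17,14,has); (17,16,has); (18,2,has); (18,14,has); (18,15,has); (19,7,has); (19,15,has); (19,16,has); (20,14,has); (20,15,has); (20,16,has); (24,1,has); (24,21,has); (24,23,has); (25,8,has); (25,21,has); (25,22,has); (26,9,has); (26,22,has); (26,23,has); (27,21,has); (27,22,has); (27,23,has)
final:
nodes: 1:pt, 2:pt, 7:pt, 8:pt, 9:pt, 10:pt, 13:F, 14:pt, 15:pt, 16:pt, 17:F, 18:F, 19:F, 20:F, 21:pt, 22:pt, 23:pt, 24:F, 25:F, 26:F, 27:F
edges: (13,7,has); (13,8,has); (13,9,has); (17,1,has); (17,14,has); (17,16,has); (18,2,has); (18,14,has); (18,15,has); (19,7,has); (19,15,has); (19,16,has); (20,14,has); (20,15,has); (20,16,has); (24,1,has); (24,21,has); (24,23,has); (25,8,has); (25,21,has); (25,22,has); (26,9,has); (26,22,has); (26,23,has); (27,21,has); (27,22,has); (27,23,has)


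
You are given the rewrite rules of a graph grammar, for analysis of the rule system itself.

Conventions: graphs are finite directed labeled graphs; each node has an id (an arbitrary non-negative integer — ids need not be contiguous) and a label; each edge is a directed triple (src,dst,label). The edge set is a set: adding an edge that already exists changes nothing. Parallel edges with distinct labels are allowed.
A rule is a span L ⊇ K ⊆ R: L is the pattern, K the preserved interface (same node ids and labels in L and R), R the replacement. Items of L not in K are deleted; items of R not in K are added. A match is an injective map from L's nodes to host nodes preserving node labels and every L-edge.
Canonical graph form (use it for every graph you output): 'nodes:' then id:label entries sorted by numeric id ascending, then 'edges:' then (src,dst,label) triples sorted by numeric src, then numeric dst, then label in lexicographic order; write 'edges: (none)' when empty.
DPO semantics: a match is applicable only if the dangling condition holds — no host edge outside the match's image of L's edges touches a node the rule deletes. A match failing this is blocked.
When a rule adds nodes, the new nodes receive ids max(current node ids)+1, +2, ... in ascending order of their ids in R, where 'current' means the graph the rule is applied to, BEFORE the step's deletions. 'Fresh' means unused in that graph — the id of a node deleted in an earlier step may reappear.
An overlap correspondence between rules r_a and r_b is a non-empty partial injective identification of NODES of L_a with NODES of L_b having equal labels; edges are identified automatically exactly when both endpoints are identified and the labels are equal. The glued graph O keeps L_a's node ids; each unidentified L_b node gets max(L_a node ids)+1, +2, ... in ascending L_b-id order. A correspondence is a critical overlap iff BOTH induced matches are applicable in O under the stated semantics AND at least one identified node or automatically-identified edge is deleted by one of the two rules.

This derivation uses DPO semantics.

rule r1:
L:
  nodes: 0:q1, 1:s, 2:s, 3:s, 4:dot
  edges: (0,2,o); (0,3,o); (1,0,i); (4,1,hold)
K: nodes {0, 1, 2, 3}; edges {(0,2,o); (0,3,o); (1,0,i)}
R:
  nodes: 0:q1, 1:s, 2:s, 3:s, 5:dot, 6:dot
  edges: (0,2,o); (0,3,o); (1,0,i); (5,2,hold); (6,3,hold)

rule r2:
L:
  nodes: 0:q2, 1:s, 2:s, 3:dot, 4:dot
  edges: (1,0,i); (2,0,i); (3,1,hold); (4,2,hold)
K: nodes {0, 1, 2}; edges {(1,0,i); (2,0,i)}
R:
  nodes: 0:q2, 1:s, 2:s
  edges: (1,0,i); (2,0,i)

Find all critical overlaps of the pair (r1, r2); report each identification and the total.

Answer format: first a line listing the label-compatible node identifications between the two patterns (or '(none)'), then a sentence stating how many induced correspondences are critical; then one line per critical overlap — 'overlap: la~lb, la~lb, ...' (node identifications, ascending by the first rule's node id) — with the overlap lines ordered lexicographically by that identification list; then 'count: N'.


label-compatible node identifications between L(r1) and L(r2): 1~1, 1~2, 2~1, 2~2, 3~1, 3~2, 4~3, 4~4
6 of the induced correspondences are critical overlaps of r1 and r2.
overlap: 1~1, 2~2, 4~3
overlap: 1~1, 3~2, 4~3
overlap: 1~1, 4~3
overlap: 1~2, 2~1, 4~4
overlap: 1~2, 3~1, 4~4
overlap: 1~2, 4~4
count: 6
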